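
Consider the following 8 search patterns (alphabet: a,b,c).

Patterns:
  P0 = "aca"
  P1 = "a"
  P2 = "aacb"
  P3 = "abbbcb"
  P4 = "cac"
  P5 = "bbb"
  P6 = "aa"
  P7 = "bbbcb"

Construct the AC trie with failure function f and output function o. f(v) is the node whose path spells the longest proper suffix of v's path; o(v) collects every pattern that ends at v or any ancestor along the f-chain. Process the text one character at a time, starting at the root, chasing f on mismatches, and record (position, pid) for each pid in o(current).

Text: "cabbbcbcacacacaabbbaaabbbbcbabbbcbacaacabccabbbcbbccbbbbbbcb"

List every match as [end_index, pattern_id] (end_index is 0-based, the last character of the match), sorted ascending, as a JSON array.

Build automaton:
Trie (insert patterns):
  0='ε' goto a→1 b→15 c→12
  1='a' goto a→4 b→7 c→2  [P1 ends]
  2='ac' goto a→3
  3='aca' goto ·  [P0 ends]
  4='aa' goto c→5  [P6 ends]
  5='aac' goto b→6
  6='aacb' goto ·  [P2 ends]
  7='ab' goto b→8
  8='abb' goto b→9
  9='abbb' goto c→10
  10='abbbc' goto b→11
  11='abbbcb' goto ·  [P3 ends]
  12='c' goto a→13
  13='ca' goto c→14
  14='cac' goto ·  [P4 ends]
  15='b' goto b→16
  16='bb' goto b→17
  17='bbb' goto c→18  [P5 ends]
  18='bbbc' goto b→19
  19='bbbcb' goto ·  [P7 ends]

BFS fail/out derivation:
  fail(1) 'a': from fail(0)=0 chase 'a': 0 ⇒ 0;  out={1}∪out(0)={1}
  fail(12) 'c': from fail(0)=0 chase 'c': 0 ⇒ 0;  out=∅∪out(0)=∅
  fail(15) 'b': from fail(0)=0 chase 'b': 0 ⇒ 0;  out=∅∪out(0)=∅
  fail(2) 'ac': from fail(1)=0 chase 'c': 0 ⇒ 12;  out=∅∪out(12)=∅
  fail(4) 'aa': from fail(1)=0 chase 'a': 0 ⇒ 1;  out={6}∪out(1)={1,6}
  fail(7) 'ab': from fail(1)=0 chase 'b': 0 ⇒ 15;  out=∅∪out(15)=∅
  fail(13) 'ca': from fail(12)=0 chase 'a': 0 ⇒ 1;  out=∅∪out(1)={1}
  fail(16) 'bb': from fail(15)=0 chase 'b': 0 ⇒ 15;  out=∅∪out(15)=∅
  fail(3) 'aca': from fail(2)=12 chase 'a': 12 ⇒ 13;  out={0}∪out(13)={0,1}
  fail(5) 'aac': from fail(4)=1 chase 'c': 1 ⇒ 2;  out=∅∪out(2)=∅
  fail(8) 'abb': from fail(7)=15 chase 'b': 15 ⇒ 16;  out=∅∪out(16)=∅
  fail(14) 'cac': from fail(13)=1 chase 'c': 1 ⇒ 2;  out={4}∪out(2)={4}
  fail(17) 'bbb': from fail(16)=15 chase 'b': 15 ⇒ 16;  out={5}∪out(16)={5}
  fail(6) 'aacb': from fail(5)=2 chase 'b': 2→12→0 ⇒ 15;  out={2}∪out(15)={2}
  fail(9) 'abbb': from fail(8)=16 chase 'b': 16 ⇒ 17;  out=∅∪out(17)={5}
  fail(18) 'bbbc': from fail(17)=16 chase 'c': 16→15→0 ⇒ 12;  out=∅∪out(12)=∅
  fail(10) 'abbbc': from fail(9)=17 chase 'c': 17 ⇒ 18;  out=∅∪out(18)=∅
  fail(19) 'bbbcb': from fail(18)=12 chase 'b': 12→0 ⇒ 15;  out={7}∪out(15)={7}
  fail(11) 'abbbcb': from fail(10)=18 chase 'b': 18 ⇒ 19;  out={3}∪out(19)={3,7}

Scan:
pos 0 'c': at 12
pos 1 'a': at 13  emit P1@[1:1]
pos 2 'b': at 7 ·f
pos 3 'b': at 8
pos 4 'b': at 9  emit P5@[2:4]
pos 5 'c': at 10
pos 6 'b': at 11  emit P3@[1:6],P7@[2:6]
pos 7 'c': at 12 ·f
pos 8 'a': at 13  emit P1@[8:8]
pos 9 'c': at 14  emit P4@[7:9]
pos 10 'a': at 3 ·f  emit P0@[8:10],P1@[10:10]
pos 11 'c': at 14 ·f  emit P4@[9:11]
pos 12 'a': at 3 ·f  emit P0@[10:12],P1@[12:12]
pos 13 'c': at 14 ·f  emit P4@[11:13]
pos 14 'a': at 3 ·f  emit P0@[12:14],P1@[14:14]
pos 15 'a': at 4 ·f  emit P1@[15:15],P6@[14:15]
pos 16 'b': at 7 ·f
pos 17 'b': at 8
pos 18 'b': at 9  emit P5@[16:18]
pos 19 'a': at 1 ·f  emit P1@[19:19]
pos 20 'a': at 4  emit P1@[20:20],P6@[19:20]
pos 21 'a': at 4 ·f  emit P1@[21:21],P6@[20:21]
pos 22 'b': at 7 ·f
pos 23 'b': at 8
pos 24 'b': at 9  emit P5@[22:24]
pos 25 'b': at 17 ·f  emit P5@[23:25]
pos 26 'c': at 18
pos 27 'b': at 19  emit P7@[23:27]
pos 28 'a': at 1 ·f  emit P1@[28:28]
pos 29 'b': at 7
pos 30 'b': at 8
pos 31 'b': at 9  emit P5@[29:31]
pos 32 'c': at 10
pos 33 'b': at 11  emit P3@[28:33],P7@[29:33]
pos 34 'a': at 1 ·f  emit P1@[34:34]
pos 35 'c': at 2
pos 36 'a': at 3  emit P0@[34:36],P1@[36:36]
pos 37 'a': at 4 ·f  emit P1@[37:37],P6@[36:37]
pos 38 'c': at 5
pos 39 'a': at 3 ·f  emit P0@[37:39],P1@[39:39]
pos 40 'b': at 7 ·f
pos 41 'c': at 12 ·f
pos 42 'c': at 12 ·f
pos 43 'a': at 13  emit P1@[43:43]
pos 44 'b': at 7 ·f
pos 45 'b': at 8
pos 46 'b': at 9  emit P5@[44:46]
pos 47 'c': at 10
pos 48 'b': at 11  emit P3@[43:48],P7@[44:48]
pos 49 'b': at 16 ·f
pos 50 'c': at 12 ·f
pos 51 'c': at 12 ·f
pos 52 'b': at 15 ·f
pos 53 'b': at 16
pos 54 'b': at 17  emit P5@[52:54]
pos 55 'b': at 17 ·f  emit P5@[53:55]
pos 56 'b': at 17 ·f  emit P5@[54:56]
pos 57 'b': at 17 ·f  emit P5@[55:57]
pos 58 'c': at 18
pos 59 'b': at 19  emit P7@[55:59]

Result: [[1,1],[4,5],[6,3],[6,7],[8,1],[9,4],[10,0],[10,1],[11,4],[12,0],[12,1],[13,4],[14,0],[14,1],[15,1],[15,6],[18,5],[19,1],[20,1],[20,6],[21,1],[21,6],[24,5],[25,5],[27,7],[28,1],[31,5],[33,3],[33,7],[34,1],[36,0],[36,1],[37,1],[37,6],[39,0],[39,1],[43,1],[46,5],[48,3],[48,7],[54,5],[55,5],[56,5],[57,5],[59,7]]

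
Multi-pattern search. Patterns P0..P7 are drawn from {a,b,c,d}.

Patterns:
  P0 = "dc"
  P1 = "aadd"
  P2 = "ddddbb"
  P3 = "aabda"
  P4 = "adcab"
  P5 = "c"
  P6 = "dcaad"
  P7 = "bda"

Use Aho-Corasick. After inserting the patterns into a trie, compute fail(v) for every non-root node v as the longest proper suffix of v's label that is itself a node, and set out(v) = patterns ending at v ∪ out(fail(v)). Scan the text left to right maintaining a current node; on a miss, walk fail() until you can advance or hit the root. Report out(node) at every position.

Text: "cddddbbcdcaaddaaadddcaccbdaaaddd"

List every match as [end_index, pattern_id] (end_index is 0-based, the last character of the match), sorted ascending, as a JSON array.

Construct AC machine:
Trie (insert patterns):
  n0 'ε': a→3 b→23 c→19 d→1
  n1 'd': c→2 d→7
  n2 'dc': a→20  ←P0
  n3 'a': a→4 d→15
  n4 'aa': b→12 d→5
  n5 'aad': d→6
  n6 'aadd': ·  ←P1
  n7 'dd': d→8
  n8 'ddd': d→9
  n9 'dddd': b→10
  n10 'ddddb': b→11
  n11 'ddddbb': ·  ←P2
  n12 'aab': d→13
  n13 'aabd': a→14
  n14 'aabda': ·  ←P3
  n15 'ad': c→16
  n16 'adc': a→17
  n17 'adca': b→18
  n18 'adcab': ·  ←P4
  n19 'c': ·  ←P5
  n20 'dca': a→21
  n21 'dcaa': d→22
  n22 'dcaad': ·  ←P6
  n23 'b': d→24
  n24 'bd': a→25
  n25 'bda': ·  ←P7

BFS fail/out derivation:
  fail(1) 'd': from fail(0)=0 chase 'd': 0 ⇒ 0;  out=∅∪out(0)=∅
  fail(3) 'a': from fail(0)=0 chase 'a': 0 ⇒ 0;  out=∅∪out(0)=∅
  fail(19) 'c': from fail(0)=0 chase 'c': 0 ⇒ 0;  out={5}∪out(0)={5}
  fail(23) 'b': from fail(0)=0 chase 'b': 0 ⇒ 0;  out=∅∪out(0)=∅
  fail(2) 'dc': from fail(1)=0 chase 'c': 0 ⇒ 19;  out={0}∪out(19)={0,5}
  fail(4) 'aa': from fail(3)=0 chase 'a': 0 ⇒ 3;  out=∅∪out(3)=∅
  fail(7) 'dd': from fail(1)=0 chase 'd': 0 ⇒ 1;  out=∅∪out(1)=∅
  fail(15) 'ad': from fail(3)=0 chase 'd': 0 ⇒ 1;  out=∅∪out(1)=∅
  fail(24) 'bd': from fail(23)=0 chase 'd': 0 ⇒ 1;  out=∅∪out(1)=∅
  fail(5) 'aad': from fail(4)=3 chase 'd': 3 ⇒ 15;  out=∅∪out(15)=∅
  fail(8) 'ddd': from fail(7)=1 chase 'd': 1 ⇒ 7;  out=∅∪out(7)=∅
  fail(12) 'aab': from fail(4)=3 chase 'b': 3→0 ⇒ 23;  out=∅∪out(23)=∅
  fail(16) 'adc': from fail(15)=1 chase 'c': 1 ⇒ 2;  out=∅∪out(2)={0,5}
  fail(20) 'dca': from fail(2)=19 chase 'a': 19→0 ⇒ 3;  out=∅∪out(3)=∅
  fail(25) 'bda': from fail(24)=1 chase 'a': 1→0 ⇒ 3;  out={7}∪out(3)={7}
  fail(6) 'aadd': from fail(5)=15 chase 'd': 15→1 ⇒ 7;  out={1}∪out(7)={1}
  fail(9) 'dddd': from fail(8)=7 chase 'd': 7 ⇒ 8;  out=∅∪out(8)=∅
  fail(13) 'aabd': from fail(12)=23 chase 'd': 23 ⇒ 24;  out=∅∪out(24)=∅
  fail(17) 'adca': from fail(16)=2 chase 'a': 2 ⇒ 20;  out=∅∪out(20)=∅
  fail(21) 'dcaa': from fail(20)=3 chase 'a': 3 ⇒ 4;  out=∅∪out(4)=∅
  fail(10) 'ddddb': from fail(9)=8 chase 'b': 8→7→1→0 ⇒ 23;  out=∅∪out(23)=∅
  fail(14) 'aabda': from fail(13)=24 chase 'a': 24 ⇒ 25;  out={3}∪out(25)={3,7}
  fail(18) 'adcab': from fail(17)=20 chase 'b': 20→3→0 ⇒ 23;  out={4}∪out(23)={4}
  fail(22) 'dcaad': from fail(21)=4 chase 'd': 4 ⇒ 5;  out={6}∪out(5)={6}
  fail(11) 'ddddbb': from fail(10)=23 chase 'b': 23→0 ⇒ 23;  out={2}∪out(23)={2}

Run:
[0] read 'c'  n0⇒n19  ** P5@[0:0]
[1] read 'd'  n19⇒n1 ·f
[2] read 'd'  n1⇒n7
[3] read 'd'  n7⇒n8
[4] read 'd'  n8⇒n9
[5] read 'b'  n9⇒n10
[6] read 'b'  n10⇒n11  ** P2@[1:6]
[7] read 'c'  n11⇒n19 ·f  ** P5@[7:7]
[8] read 'd'  n19⇒n1 ·f
[9] read 'c'  n1⇒n2  ** P0@[8:9],P5@[9:9]
[10] read 'a'  n2⇒n20
[11] read 'a'  n20⇒n21
[12] read 'd'  n21⇒n22  ** P6@[8:12]
[13] read 'd'  n22⇒n6 ·f  ** P1@[10:13]
[14] read 'a'  n6⇒n3 ·f
[15] read 'a'  n3⇒n4
[16] read 'a'  n4⇒n4 ·f
[17] read 'd'  n4⇒n5
[18] read 'd'  n5⇒n6  ** P1@[15:18]
[19] read 'd'  n6⇒n8 ·f
[20] read 'c'  n8⇒n2 ·f  ** P0@[19:20],P5@[20:20]
[21] read 'a'  n2⇒n20
[22] read 'c'  n20⇒n19 ·f  ** P5@[22:22]
[23] read 'c'  n19⇒n19 ·f  ** P5@[23:23]
[24] read 'b'  n19⇒n23 ·f
[25] read 'd'  n23⇒n24
[26] read 'a'  n24⇒n25  ** P7@[24:26]
[27] read 'a'  n25⇒n4 ·f
[28] read 'a'  n4⇒n4 ·f
[29] read 'd'  n4⇒n5
[30] read 'd'  n5⇒n6  ** P1@[27:30]
[31] read 'd'  n6⇒n8 ·f

Result: [[0,5],[6,2],[7,5],[9,0],[9,5],[12,6],[13,1],[18,1],[20,0],[20,5],[22,5],[23,5],[26,7],[30,1]]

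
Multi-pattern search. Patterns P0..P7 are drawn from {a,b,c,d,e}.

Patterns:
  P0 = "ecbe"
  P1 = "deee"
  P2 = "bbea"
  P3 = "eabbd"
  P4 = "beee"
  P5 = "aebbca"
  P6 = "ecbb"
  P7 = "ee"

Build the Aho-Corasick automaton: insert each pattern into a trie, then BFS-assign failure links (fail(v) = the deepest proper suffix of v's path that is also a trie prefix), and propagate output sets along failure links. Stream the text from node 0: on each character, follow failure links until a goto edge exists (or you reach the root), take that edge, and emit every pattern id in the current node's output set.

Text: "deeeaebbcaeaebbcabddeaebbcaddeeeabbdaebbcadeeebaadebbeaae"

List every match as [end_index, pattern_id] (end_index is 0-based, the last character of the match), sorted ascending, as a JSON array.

Build:
Trie (insert patterns):
  0='ε' goto a→20 b→9 d→5 e→1
  1='e' goto a→13 c→2 e→27
  2='ec' goto b→3
  3='ecb' goto b→26 e→4
  4='ecbe' goto ·  ←P0
  5='d' goto e→6
  6='de' goto e→7
  7='dee' goto e→8
  8='deee' goto ·  ←P1
  9='b' goto b→10 e→17
  10='bb' goto e→11
  11='bbe' goto a→12
  12='bbea' goto ·  ←P2
  13='ea' goto b→14
  14='eab' goto b→15
  15='eabb' goto d→16
  16='eabbd' goto ·  ←P3
  17='be' goto e→18
  18='bee' goto e→19
  19='beee' goto ·  ←P4
  20='a' goto e→21
  21='ae' goto b→22
  22='aeb' goto b→23
  23='aebb' goto c→24
  24='aebbc' goto a→25
  25='aebbca' goto ·  ←P5
  26='ecbb' goto ·  ←P6
  27='ee' goto ·  ←P7

BFS fail/out derivation:
  fail(1) 'e': from fail(0)=0 chase 'e': 0 ⇒ 0;  out=∅∪out(0)=∅
  fail(5) 'd': from fail(0)=0 chase 'd': 0 ⇒ 0;  out=∅∪out(0)=∅
  fail(9) 'b': from fail(0)=0 chase 'b': 0 ⇒ 0;  out=∅∪out(0)=∅
  fail(20) 'a': from fail(0)=0 chase 'a': 0 ⇒ 0;  out=∅∪out(0)=∅
  fail(2) 'ec': from fail(1)=0 chase 'c': 0 ⇒ 0;  out=∅∪out(0)=∅
  fail(6) 'de': from fail(5)=0 chase 'e': 0 ⇒ 1;  out=∅∪out(1)=∅
  fail(10) 'bb': from fail(9)=0 chase 'b': 0 ⇒ 9;  out=∅∪out(9)=∅
  fail(13) 'ea': from fail(1)=0 chase 'a': 0 ⇒ 20;  out=∅∪out(20)=∅
  fail(17) 'be': from fail(9)=0 chase 'e': 0 ⇒ 1;  out=∅∪out(1)=∅
  fail(21) 'ae': from fail(20)=0 chase 'e': 0 ⇒ 1;  out=∅∪out(1)=∅
  fail(27) 'ee': from fail(1)=0 chase 'e': 0 ⇒ 1;  out={7}∪out(1)={7}
  fail(3) 'ecb': from fail(2)=0 chase 'b': 0 ⇒ 9;  out=∅∪out(9)=∅
  fail(7) 'dee': from fail(6)=1 chase 'e': 1 ⇒ 27;  out=∅∪out(27)={7}
  fail(11) 'bbe': from fail(10)=9 chase 'e': 9 ⇒ 17;  out=∅∪out(17)=∅
  fail(14) 'eab': from fail(13)=20 chase 'b': 20→0 ⇒ 9;  out=∅∪out(9)=∅
  fail(18) 'bee': from fail(17)=1 chase 'e': 1 ⇒ 27;  out=∅∪out(27)={7}
  fail(22) 'aeb': from fail(21)=1 chase 'b': 1→0 ⇒ 9;  out=∅∪out(9)=∅
  fail(4) 'ecbe': from fail(3)=9 chase 'e': 9 ⇒ 17;  out={0}∪out(17)={0}
  fail(8) 'deee': from fail(7)=27 chase 'e': 27→1 ⇒ 27;  out={1}∪out(27)={1,7}
  fail(12) 'bbea': from fail(11)=17 chase 'a': 17→1 ⇒ 13;  out={2}∪out(13)={2}
  fail(15) 'eabb': from fail(14)=9 chase 'b': 9 ⇒ 10;  out=∅∪out(10)=∅
  fail(19) 'beee': from fail(18)=27 chase 'e': 27→1 ⇒ 27;  out={4}∪out(27)={4,7}
  fail(23) 'aebb': from fail(22)=9 chase 'b': 9 ⇒ 10;  out=∅∪out(10)=∅
  fail(26) 'ecbb': from fail(3)=9 chase 'b': 9 ⇒ 10;  out={6}∪out(10)={6}
  fail(16) 'eabbd': from fail(15)=10 chase 'd': 10→9→0 ⇒ 5;  out={3}∪out(5)={3}
  fail(24) 'aebbc': from fail(23)=10 chase 'c': 10→9→0 ⇒ 0;  out=∅∪out(0)=∅
  fail(25) 'aebbca': from fail(24)=0 chase 'a': 0 ⇒ 20;  out={5}∪out(20)={5}

Scan:
i=0 'd': node 0→5
i=1 'e': node 5→6
i=2 'e': node 6→7  → match P7@[1:2]
i=3 'e': node 7→8  → match P1@[0:3],P7@[2:3]
i=4 'a': node 8→13 (fail-walked)
i=5 'e': node 13→21 (fail-walked)
i=6 'b': node 21→22
i=7 'b': node 22→23
i=8 'c': node 23→24
i=9 'a': node 24→25  → match P5@[4:9]
i=10 'e': node 25→21 (fail-walked)
i=11 'a': node 21→13 (fail-walked)
i=12 'e': node 13→21 (fail-walked)
i=13 'b': node 21→22
i=14 'b': node 22→23
i=15 'c': node 23→24
i=16 'a': node 24→25  → match P5@[11:16]
i=17 'b': node 25→9 (fail-walked)
i=18 'd': node 9→5 (fail-walked)
i=19 'd': node 5→5 (fail-walked)
i=20 'e': node 5→6
i=21 'a': node 6→13 (fail-walked)
i=22 'e': node 13→21 (fail-walked)
i=23 'b': node 21→22
i=24 'b': node 22→23
i=25 'c': node 23→24
i=26 'a': node 24→25  → match P5@[21:26]
i=27 'd': node 25→5 (fail-walked)
i=28 'd': node 5→5 (fail-walked)
i=29 'e': node 5→6
i=30 'e': node 6→7  → match P7@[29:30]
i=31 'e': node 7→8  → match P1@[28:31],P7@[30:31]
i=32 'a': node 8→13 (fail-walked)
i=33 'b': node 13→14
i=34 'b': node 14→15
i=35 'd': node 15→16  → match P3@[31:35]
i=36 'a': node 16→20 (fail-walked)
i=37 'e': node 20→21
i=38 'b': node 21→22
i=39 'b': node 22→23
i=40 'c': node 23→24
i=41 'a': node 24→25  → match P5@[36:41]
i=42 'd': node 25→5 (fail-walked)
i=43 'e': node 5→6
i=44 'e': node 6→7  → match P7@[43:44]
i=45 'e': node 7→8  → match P1@[42:45],P7@[44:45]
i=46 'b': node 8→9 (fail-walked)
i=47 'a': node 9→20 (fail-walked)
i=48 'a': node 20→20 (fail-walked)
i=49 'd': node 20→5 (fail-walked)
i=50 'e': node 5→6
i=51 'b': node 6→9 (fail-walked)
i=52 'b': node 9→10
i=53 'e': node 10→11
i=54 'a': node 11→12  → match P2@[51:54]
i=55 'a': node 12→20 (fail-walked)
i=56 'e': node 20→21

Result: [[2,7],[3,1],[3,7],[9,5],[16,5],[26,5],[30,7],[31,1],[31,7],[35,3],[41,5],[44,7],[45,1],[45,7],[54,2]]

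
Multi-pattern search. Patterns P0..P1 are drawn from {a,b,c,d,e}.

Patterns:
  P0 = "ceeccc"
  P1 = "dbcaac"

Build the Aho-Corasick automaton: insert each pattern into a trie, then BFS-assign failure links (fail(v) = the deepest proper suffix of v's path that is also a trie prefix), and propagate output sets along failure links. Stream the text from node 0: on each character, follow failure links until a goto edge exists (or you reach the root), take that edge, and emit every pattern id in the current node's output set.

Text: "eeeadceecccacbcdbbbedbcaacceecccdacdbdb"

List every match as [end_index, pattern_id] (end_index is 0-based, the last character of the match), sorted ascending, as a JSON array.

Build:
Trie nodes:
  n0 'ε': c→1 d→7
  n1 'c': e→2
  n2 'ce': e→3
  n3 'cee': c→4
  n4 'ceec': c→5
  n5 'ceecc': c→6
  n6 'ceeccc': ·  [P0 ends]
  n7 'd': b→8
  n8 'db': c→9
  n9 'dbc': a→10
  n10 'dbca': a→11
  n11 'dbcaa': c→12
  n12 'dbcaac': ·  [P1 ends]

Failure links (BFS by depth):
  n1('c'): parent n0 fail=0; on 'c' 0 → fail=0;  out ∅∪∅=∅
  n7('d'): parent n0 fail=0; on 'd' 0 → fail=0;  out ∅∪∅=∅
  n2('ce'): parent n1 fail=0; on 'e' 0 → fail=0;  out ∅∪∅=∅
  n8('db'): parent n7 fail=0; on 'b' 0 → fail=0;  out ∅∪∅=∅
  n3('cee'): parent n2 fail=0; on 'e' 0 → fail=0;  out ∅∪∅=∅
  n9('dbc'): parent n8 fail=0; on 'c' 0 → fail=1;  out ∅∪∅=∅
  n4('ceec'): parent n3 fail=0; on 'c' 0 → fail=1;  out ∅∪∅=∅
  n10('dbca'): parent n9 fail=1; on 'a' 1→0 → fail=0;  out ∅∪∅=∅
  n5('ceecc'): parent n4 fail=1; on 'c' 1→0 → fail=1;  out ∅∪∅=∅
  n11('dbcaa'): parent n10 fail=0; on 'a' 0 → fail=0;  out ∅∪∅=∅
  n6('ceeccc'): parent n5 fail=1; on 'c' 1→0 → fail=1;  out {0}∪∅={0}
  n12('dbcaac'): parent n11 fail=0; on 'c' 0 → fail=1;  out {1}∪∅={1}

Run:
i=0 'e': node 0→0
i=1 'e': node 0→0
i=2 'e': node 0→0
i=3 'a': node 0→0
i=4 'd': node 0→7
i=5 'c': node 7→1 (fail-walked)
i=6 'e': node 1→2
i=7 'e': node 2→3
i=8 'c': node 3→4
i=9 'c': node 4→5
i=10 'c': node 5→6  emit P0@[5:10]
i=11 'a': node 6→0 (fail-walked)
i=12 'c': node 0→1
i=13 'b': node 1→0 (fail-walked)
i=14 'c': node 0→1
i=15 'd': node 1→7 (fail-walked)
i=16 'b': node 7→8
i=17 'b': node 8→0 (fail-walked)
i=18 'b': node 0→0
i=19 'e': node 0→0
i=20 'd': node 0→7
i=21 'b': node 7→8
i=22 'c': node 8→9
i=23 'a': node 9→10
i=24 'a': node 10→11
i=25 'c': node 11→12  emit P1@[20:25]
i=26 'c': node 12→1 (fail-walked)
i=27 'e': node 1→2
i=28 'e': node 2→3
i=29 'c': node 3→4
i=30 'c': node 4→5
i=31 'c': node 5→6  emit P0@[26:31]
i=32 'd': node 6→7 (fail-walked)
i=33 'a': node 7→0 (fail-walked)
i=34 'c': node 0→1
i=35 'd': node 1→7 (fail-walked)
i=36 'b': node 7→8
i=37 'd': node 8→7 (fail-walked)
i=38 'b': node 7→8

Result: [[10,0],[25,1],[31,0]]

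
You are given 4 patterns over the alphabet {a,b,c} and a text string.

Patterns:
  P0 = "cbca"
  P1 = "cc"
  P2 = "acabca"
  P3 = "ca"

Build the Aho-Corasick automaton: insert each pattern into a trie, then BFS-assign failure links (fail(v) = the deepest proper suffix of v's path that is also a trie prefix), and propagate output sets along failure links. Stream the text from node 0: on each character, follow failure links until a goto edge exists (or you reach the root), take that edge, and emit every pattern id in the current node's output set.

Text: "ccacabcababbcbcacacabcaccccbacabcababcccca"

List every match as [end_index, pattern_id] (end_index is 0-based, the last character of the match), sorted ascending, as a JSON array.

Build automaton:
Trie nodes:
  n0 'ε': a→6 c→1
  n1 'c': a→12 b→2 c→5
  n2 'cb': c→3
  n3 'cbc': a→4
  n4 'cbca': ·  ←P0
  n5 'cc': ·  ←P1
  n6 'a': c→7
  n7 'ac': a→8
  n8 'aca': b→9
  n9 'acab': c→10
  n10 'acabc': a→11
  n11 'acabca': ·  ←P2
  n12 'ca': ·  ←P3

Failure links (BFS by depth):
  fail(1) 'c': from fail(0)=0 chase 'c': 0 ⇒ 0;  out=∅∪out(0)=∅
  fail(6) 'a': from fail(0)=0 chase 'a': 0 ⇒ 0;  out=∅∪out(0)=∅
  fail(2) 'cb': from fail(1)=0 chase 'b': 0 ⇒ 0;  out=∅∪out(0)=∅
  fail(5) 'cc': from fail(1)=0 chase 'c': 0 ⇒ 1;  out={1}∪out(1)={1}
  fail(7) 'ac': from fail(6)=0 chase 'c': 0 ⇒ 1;  out=∅∪out(1)=∅
  fail(12) 'ca': from fail(1)=0 chase 'a': 0 ⇒ 6;  out={3}∪out(6)={3}
  fail(3) 'cbc': from fail(2)=0 chase 'c': 0 ⇒ 1;  out=∅∪out(1)=∅
  fail(8) 'aca': from fail(7)=1 chase 'a': 1 ⇒ 12;  out=∅∪out(12)={3}
  fail(4) 'cbca': from fail(3)=1 chase 'a': 1 ⇒ 12;  out={0}∪out(12)={0,3}
  fail(9) 'acab': from fail(8)=12 chase 'b': 12→6→0 ⇒ 0;  out=∅∪out(0)=∅
  fail(10) 'acabc': from fail(9)=0 chase 'c': 0 ⇒ 1;  out=∅∪out(1)=∅
  fail(11) 'acabca': from fail(10)=1 chase 'a': 1 ⇒ 12;  out={2}∪out(12)={2,3}

Scan:
i=0 'c': node 0→1
i=1 'c': node 1→5  → match P1@[0:1]
i=2 'a': node 5→12 (fail-walked)  → match P3@[1:2]
i=3 'c': node 12→7 (fail-walked)
i=4 'a': node 7→8  → match P3@[3:4]
i=5 'b': node 8→9
i=6 'c': node 9→10
i=7 'a': node 10→11  → match P2@[2:7],P3@[6:7]
i=8 'b': node 11→0 (fail-walked)
i=9 'a': node 0→6
i=10 'b': node 6→0 (fail-walked)
i=11 'b': node 0→0
i=12 'c': node 0→1
i=13 'b': node 1→2
i=14 'c': node 2→3
i=15 'a': node 3→4  → match P0@[12:15],P3@[14:15]
i=16 'c': node 4→7 (fail-walked)
i=17 'a': node 7→8  → match P3@[16:17]
i=18 'c': node 8→7 (fail-walked)
i=19 'a': node 7→8  → match P3@[18:19]
i=20 'b': node 8→9
i=21 'c': node 9→10
i=22 'a': node 10→11  → match P2@[17:22],P3@[21:22]
i=23 'c': node 11→7 (fail-walked)
i=24 'c': node 7→5 (fail-walked)  → match P1@[23:24]
i=25 'c': node 5→5 (fail-walked)  → match P1@[24:25]
i=26 'c': node 5→5 (fail-walked)  → match P1@[25:26]
i=27 'b': node 5→2 (fail-walked)
i=28 'a': node 2→6 (fail-walked)
i=29 'c': node 6→7
i=30 'a': node 7→8  → match P3@[29:30]
i=31 'b': node 8→9
i=32 'c': node 9→10
i=33 'a': node 10→11  → match P2@[28:33],P3@[32:33]
i=34 'b': node 11→0 (fail-walked)
i=35 'a': node 0→6
i=36 'b': node 6→0 (fail-walked)
i=37 'c': node 0→1
i=38 'c': node 1→5  → match P1@[37:38]
i=39 'c': node 5→5 (fail-walked)  → match P1@[38:39]
i=40 'c': node 5→5 (fail-walked)  → match P1@[39:40]
i=41 'a': node 5→12 (fail-walked)  → match P3@[40:41]

All matches (sorted): [[1,1],[2,3],[4,3],[7,2],[7,3],[15,0],[15,3],[17,3],[19,3],[22,2],[22,3],[24,1],[25,1],[26,1],[30,3],[33,2],[33,3],[38,1],[39,1],[40,1],[41,3]]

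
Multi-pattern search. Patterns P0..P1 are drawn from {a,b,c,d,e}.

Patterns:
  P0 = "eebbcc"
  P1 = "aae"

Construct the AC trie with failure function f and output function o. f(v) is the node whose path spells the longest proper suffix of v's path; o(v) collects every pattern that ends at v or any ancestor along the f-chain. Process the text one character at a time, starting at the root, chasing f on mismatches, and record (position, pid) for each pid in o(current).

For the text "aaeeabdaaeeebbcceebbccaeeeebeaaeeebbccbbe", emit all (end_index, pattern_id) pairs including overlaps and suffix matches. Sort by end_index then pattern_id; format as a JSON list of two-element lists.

Build:
Trie (insert patterns):
  0='ε' goto a→7 e→1
  1='e' goto e→2
  2='ee' goto b→3
  3='eeb' goto b→4
  4='eebb' goto c→5
  5='eebbc' goto c→6
  6='eebbcc' goto ·  ←P0
  7='a' goto a→8
  8='aa' goto e→9
  9='aae' goto ·  ←P1

BFS fail/out derivation:
  fail(1) 'e': from fail(0)=0 chase 'e': 0 ⇒ 0;  out=∅∪out(0)=∅
  fail(7) 'a': from fail(0)=0 chase 'a': 0 ⇒ 0;  out=∅∪out(0)=∅
  fail(2) 'ee': from fail(1)=0 chase 'e': 0 ⇒ 1;  out=∅∪out(1)=∅
  fail(8) 'aa': from fail(7)=0 chase 'a': 0 ⇒ 7;  out=∅∪out(7)=∅
  fail(3) 'eeb': from fail(2)=1 chase 'b': 1→0 ⇒ 0;  out=∅∪out(0)=∅
  fail(9) 'aae': from fail(8)=7 chase 'e': 7→0 ⇒ 1;  out={1}∪out(1)={1}
  fail(4) 'eebb': from fail(3)=0 chase 'b': 0 ⇒ 0;  out=∅∪out(0)=∅
  fail(5) 'eebbc': from fail(4)=0 chase 'c': 0 ⇒ 0;  out=∅∪out(0)=∅
  fail(6) 'eebbcc': from fail(5)=0 chase 'c': 0 ⇒ 0;  out={0}∪out(0)={0}

Run:
[0] read 'a'  n0⇒n7
[1] read 'a'  n7⇒n8
[2] read 'e'  n8⇒n9  → match P1@[0:2]
[3] read 'e'  n9⇒n2 (via fail)
[4] read 'a'  n2⇒n7 (via fail)
[5] read 'b'  n7⇒n0 (via fail)
[6] read 'd'  n0⇒n0
[7] read 'a'  n0⇒n7
[8] read 'a'  n7⇒n8
[9] read 'e'  n8⇒n9  → match P1@[7:9]
[10] read 'e'  n9⇒n2 (via fail)
[11] read 'e'  n2⇒n2 (via fail)
[12] read 'b'  n2⇒n3
[13] read 'b'  n3⇒n4
[14] read 'c'  n4⇒n5
[15] read 'c'  n5⇒n6  → match P0@[10:15]
[16] read 'e'  n6⇒n1 (via fail)
[17] read 'e'  n1⇒n2
[18] read 'b'  n2⇒n3
[19] read 'b'  n3⇒n4
[20] read 'c'  n4⇒n5
[21] read 'c'  n5⇒n6  → match P0@[16:21]
[22] read 'a'  n6⇒n7 (via fail)
[23] read 'e'  n7⇒n1 (via fail)
[24] read 'e'  n1⇒n2
[25] read 'e'  n2⇒n2 (via fail)
[26] read 'e'  n2⇒n2 (via fail)
[27] read 'b'  n2⇒n3
[28] read 'e'  n3⇒n1 (via fail)
[29] read 'a'  n1⇒n7 (via fail)
[30] read 'a'  n7⇒n8
[31] read 'e'  n8⇒n9  → match P1@[29:31]
[32] read 'e'  n9⇒n2 (via fail)
[33] read 'e'  n2⇒n2 (via fail)
[34] read 'b'  n2⇒n3
[35] read 'b'  n3⇒n4
[36] read 'c'  n4⇒n5
[37] read 'c'  n5⇒n6  → match P0@[32:37]
[38] read 'b'  n6⇒n0 (via fail)
[39] read 'b'  n0⇒n0
[40] read 'e'  n0⇒n1

All matches (sorted): [[2,1],[9,1],[15,0],[21,0],[31,1],[37,0]]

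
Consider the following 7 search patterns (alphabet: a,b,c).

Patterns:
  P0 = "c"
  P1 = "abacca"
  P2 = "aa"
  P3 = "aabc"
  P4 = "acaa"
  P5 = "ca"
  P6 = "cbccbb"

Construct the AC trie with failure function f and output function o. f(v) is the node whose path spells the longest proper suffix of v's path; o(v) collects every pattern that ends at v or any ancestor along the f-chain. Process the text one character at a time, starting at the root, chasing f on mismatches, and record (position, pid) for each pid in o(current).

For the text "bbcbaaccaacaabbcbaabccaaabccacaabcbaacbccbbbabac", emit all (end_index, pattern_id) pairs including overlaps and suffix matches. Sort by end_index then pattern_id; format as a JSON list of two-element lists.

Build:
Trie (insert patterns):
  0='ε' goto a→2 c→1
  1='c' goto a→14 b→15  ←P0
  2='a' goto a→8 b→3 c→11
  3='ab' goto a→4
  4='aba' goto c→5
  5='abac' goto c→6
  6='abacc' goto a→7
  7='abacca' goto ·  ←P1
  8='aa' goto b→9  ←P2
  9='aab' goto c→10
  10='aabc' goto ·  ←P3
  11='ac' goto a→12
  12='aca' goto a→13
  13='acaa' goto ·  ←P4
  14='ca' goto ·  ←P5
  15='cb' goto c→16
  16='cbc' goto c→17
  17='cbcc' goto b→18
  18='cbccb' goto b→19
  19='cbccbb' goto ·  ←P6

BFS fail/out derivation:
  n1('c'): parent n0 fail=0; on 'c' 0 → fail=0;  out {0}∪∅={0}
  n2('a'): parent n0 fail=0; on 'a' 0 → fail=0;  out ∅∪∅=∅
  n3('ab'): parent n2 fail=0; on 'b' 0 → fail=0;  out ∅∪∅=∅
  n8('aa'): parent n2 fail=0; on 'a' 0 → fail=2;  out {2}∪∅={2}
  n11('ac'): parent n2 fail=0; on 'c' 0 → fail=1;  out ∅∪{0}={0}
  n14('ca'): parent n1 fail=0; on 'a' 0 → fail=2;  out {5}∪∅={5}
  n15('cb'): parent n1 fail=0; on 'b' 0 → fail=0;  out ∅∪∅=∅
  n4('aba'): parent n3 fail=0; on 'a' 0 → fail=2;  out ∅∪∅=∅
  n9('aab'): parent n8 fail=2; on 'b' 2 → fail=3;  out ∅∪∅=∅
  n12('aca'): parent n11 fail=1; on 'a' 1 → fail=14;  out ∅∪{5}={5}
  n16('cbc'): parent n15 fail=0; on 'c' 0 → fail=1;  out ∅∪{0}={0}
  n5('abac'): parent n4 fail=2; on 'c' 2 → fail=11;  out ∅∪{0}={0}
  n10('aabc'): parent n9 fail=3; on 'c' 3→0 → fail=1;  out {3}∪{0}={0,3}
  n13('acaa'): parent n12 fail=14; on 'a' 14→2 → fail=8;  out {4}∪{2}={2,4}
  n17('cbcc'): parent n16 fail=1; on 'c' 1→0 → fail=1;  out ∅∪{0}={0}
  n6('abacc'): parent n5 fail=11; on 'c' 11→1→0 → fail=1;  out ∅∪{0}={0}
  n18('cbccb'): parent n17 fail=1; on 'b' 1 → fail=15;  out ∅∪∅=∅
  n7('abacca'): parent n6 fail=1; on 'a' 1 → fail=14;  out {1}∪{5}={1,5}
  n19('cbccbb'): parent n18 fail=15; on 'b' 15→0 → fail=0;  out {6}∪∅={6}

Text stream:
i=0 'b': node 0→0
i=1 'b': node 0→0
i=2 'c': node 0→1  → match P0@[2:2]
i=3 'b': node 1→15
i=4 'a': node 15→2 (fail-walked)
i=5 'a': node 2→8  → match P2@[4:5]
i=6 'c': node 8→11 (fail-walked)  → match P0@[6:6]
i=7 'c': node 11→1 (fail-walked)  → match P0@[7:7]
i=8 'a': node 1→14  → match P5@[7:8]
i=9 'a': node 14→8 (fail-walked)  → match P2@[8:9]
i=10 'c': node 8→11 (fail-walked)  → match P0@[10:10]
i=11 'a': node 11→12  → match P5@[10:11]
i=12 'a': node 12→13  → match P2@[11:12],P4@[9:12]
i=13 'b': node 13→9 (fail-walked)
i=14 'b': node 9→0 (fail-walked)
i=15 'c': node 0→1  → match P0@[15:15]
i=16 'b': node 1→15
i=17 'a': node 15→2 (fail-walked)
i=18 'a': node 2→8  → match P2@[17:18]
i=19 'b': node 8→9
i=20 'c': node 9→10  → match P0@[20:20],P3@[17:20]
i=21 'c': node 10→1 (fail-walked)  → match P0@[21:21]
i=22 'a': node 1→14  → match P5@[21:22]
i=23 'a': node 14→8 (fail-walked)  → match P2@[22:23]
i=24 'a': node 8→8 (fail-walked)  → match P2@[23:24]
i=25 'b': node 8→9
i=26 'c': node 9→10  → match P0@[26:26],P3@[23:26]
i=27 'c': node 10→1 (fail-walked)  → match P0@[27:27]
i=28 'a': node 1→14  → match P5@[27:28]
i=29 'c': node 14→11 (fail-walked)  → match P0@[29:29]
i=30 'a': node 11→12  → match P5@[29:30]
i=31 'a': node 12→13  → match P2@[30:31],P4@[28:31]
i=32 'b': node 13→9 (fail-walked)
i=33 'c': node 9→10  → match P0@[33:33],P3@[30:33]
i=34 'b': node 10→15 (fail-walked)
i=35 'a': node 15→2 (fail-walked)
i=36 'a': node 2→8  → match P2@[35:36]
i=37 'c': node 8→11 (fail-walked)  → match P0@[37:37]
i=38 'b': node 11→15 (fail-walked)
i=39 'c': node 15→16  → match P0@[39:39]
i=40 'c': node 16→17  → match P0@[40:40]
i=41 'b': node 17→18
i=42 'b': node 18→19  → match P6@[37:42]
i=43 'b': node 19→0 (fail-walked)
i=44 'a': node 0→2
i=45 'b': node 2→3
i=46 'a': node 3→4
i=47 'c': node 4→5  → match P0@[47:47]

Matches: [[2,0],[5,2],[6,0],[7,0],[8,5],[9,2],[10,0],[11,5],[12,2],[12,4],[15,0],[18,2],[20,0],[20,3],[21,0],[22,5],[23,2],[24,2],[26,0],[26,3],[27,0],[28,5],[29,0],[30,5],[31,2],[31,4],[33,0],[33,3],[36,2],[37,0],[39,0],[40,0],[42,6],[47,0]]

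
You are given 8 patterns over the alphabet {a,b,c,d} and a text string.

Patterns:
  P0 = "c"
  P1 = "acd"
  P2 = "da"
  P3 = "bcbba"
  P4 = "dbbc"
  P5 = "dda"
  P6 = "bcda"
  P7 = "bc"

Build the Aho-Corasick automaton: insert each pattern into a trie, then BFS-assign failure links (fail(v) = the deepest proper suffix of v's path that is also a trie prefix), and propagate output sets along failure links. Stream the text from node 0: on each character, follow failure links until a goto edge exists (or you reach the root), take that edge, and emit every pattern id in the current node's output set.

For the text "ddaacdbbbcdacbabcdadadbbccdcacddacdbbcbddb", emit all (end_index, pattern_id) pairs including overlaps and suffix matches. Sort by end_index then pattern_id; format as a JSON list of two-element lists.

Build automaton:
Trie nodes:
  n0 'ε': a→2 b→7 c→1 d→5
  n1 'c': ·  [P0 ends]
  n2 'a': c→3
  n3 'ac': d→4
  n4 'acd': ·  [P1 ends]
  n5 'd': a→6 b→12 d→15
  n6 'da': ·  [P2 ends]
  n7 'b': c→8
  n8 'bc': b→9 d→17  [P7 ends]
  n9 'bcb': b→10
  n10 'bcbb': a→11
  n11 'bcbba': ·  [P3 ends]
  n12 'db': b→13
  n13 'dbb': c→14
  n14 'dbbc': ·  [P4 ends]
  n15 'dd': a→16
  n16 'dda': ·  [P5 ends]
  n17 'bcd': a→18
  n18 'bcda': ·  [P6 ends]

BFS fail/out derivation:
  fail(1) 'c': from fail(0)=0 chase 'c': 0 ⇒ 0;  out={0}∪out(0)={0}
  fail(2) 'a': from fail(0)=0 chase 'a': 0 ⇒ 0;  out=∅∪out(0)=∅
  fail(5) 'd': from fail(0)=0 chase 'd': 0 ⇒ 0;  out=∅∪out(0)=∅
  fail(7) 'b': from fail(0)=0 chase 'b': 0 ⇒ 0;  out=∅∪out(0)=∅
  fail(3) 'ac': from fail(2)=0 chase 'c': 0 ⇒ 1;  out=∅∪out(1)={0}
  fail(6) 'da': from fail(5)=0 chase 'a': 0 ⇒ 2;  out={2}∪out(2)={2}
  fail(8) 'bc': from fail(7)=0 chase 'c': 0 ⇒ 1;  out={7}∪out(1)={0,7}
  fail(12) 'db': from fail(5)=0 chase 'b': 0 ⇒ 7;  out=∅∪out(7)=∅
  fail(15) 'dd': from fail(5)=0 chase 'd': 0 ⇒ 5;  out=∅∪out(5)=∅
  fail(4) 'acd': from fail(3)=1 chase 'd': 1→0 ⇒ 5;  out={1}∪out(5)={1}
  fail(9) 'bcb': from fail(8)=1 chase 'b': 1→0 ⇒ 7;  out=∅∪out(7)=∅
  fail(13) 'dbb': from fail(12)=7 chase 'b': 7→0 ⇒ 7;  out=∅∪out(7)=∅
  fail(16) 'dda': from fail(15)=5 chase 'a': 5 ⇒ 6;  out={5}∪out(6)={2,5}
  fail(17) 'bcd': from fail(8)=1 chase 'd': 1→0 ⇒ 5;  out=∅∪out(5)=∅
  fail(10) 'bcbb': from fail(9)=7 chase 'b': 7→0 ⇒ 7;  out=∅∪out(7)=∅
  fail(14) 'dbbc': from fail(13)=7 chase 'c': 7 ⇒ 8;  out={4}∪out(8)={0,4,7}
  fail(18) 'bcda': from fail(17)=5 chase 'a': 5 ⇒ 6;  out={6}∪out(6)={2,6}
  fail(11) 'bcbba': from fail(10)=7 chase 'a': 7→0 ⇒ 2;  out={3}∪out(2)={3}

Text stream:
i=0 'd': node 0→5
i=1 'd': node 5→15
i=2 'a': node 15→16  emit P2@[1:2],P5@[0:2]
i=3 'a': node 16→2 ·f
i=4 'c': node 2→3  emit P0@[4:4]
i=5 'd': node 3→4  emit P1@[3:5]
i=6 'b': node 4→12 ·f
i=7 'b': node 12→13
i=8 'b': node 13→7 ·f
i=9 'c': node 7→8  emit P0@[9:9],P7@[8:9]
i=10 'd': node 8→17
i=11 'a': node 17→18  emit P2@[10:11],P6@[8:11]
i=12 'c': node 18→3 ·f  emit P0@[12:12]
i=13 'b': node 3→7 ·f
i=14 'a': node 7→2 ·f
i=15 'b': node 2→7 ·f
i=16 'c': node 7→8  emit P0@[16:16],P7@[15:16]
i=17 'd': node 8→17
i=18 'a': node 17→18  emit P2@[17:18],P6@[15:18]
i=19 'd': node 18→5 ·f
i=20 'a': node 5→6  emit P2@[19:20]
i=21 'd': node 6→5 ·f
i=22 'b': node 5→12
i=23 'b': node 12→13
i=24 'c': node 13→14  emit P0@[24:24],P4@[21:24],P7@[23:24]
i=25 'c': node 14→1 ·f  emit P0@[25:25]
i=26 'd': node 1→5 ·f
i=27 'c': node 5→1 ·f  emit P0@[27:27]
i=28 'a': node 1→2 ·f
i=29 'c': node 2→3  emit P0@[29:29]
i=30 'd': node 3→4  emit P1@[28:30]
i=31 'd': node 4→15 ·f
i=32 'a': node 15→16  emit P2@[31:32],P5@[30:32]
i=33 'c': node 16→3 ·f  emit P0@[33:33]
i=34 'd': node 3→4  emit P1@[32:34]
i=35 'b': node 4→12 ·f
i=36 'b': node 12→13
i=37 'c': node 13→14  emit P0@[37:37],P4@[34:37],P7@[36:37]
i=38 'b': node 14→9 ·f
i=39 'd': node 9→5 ·f
i=40 'd': node 5→15
i=41 'b': node 15→12 ·f

Result: [[2,2],[2,5],[4,0],[5,1],[9,0],[9,7],[11,2],[11,6],[12,0],[16,0],[16,7],[18,2],[18,6],[20,2],[24,0],[24,4],[24,7],[25,0],[27,0],[29,0],[30,1],[32,2],[32,5],[33,0],[34,1],[37,0],[37,4],[37,7]]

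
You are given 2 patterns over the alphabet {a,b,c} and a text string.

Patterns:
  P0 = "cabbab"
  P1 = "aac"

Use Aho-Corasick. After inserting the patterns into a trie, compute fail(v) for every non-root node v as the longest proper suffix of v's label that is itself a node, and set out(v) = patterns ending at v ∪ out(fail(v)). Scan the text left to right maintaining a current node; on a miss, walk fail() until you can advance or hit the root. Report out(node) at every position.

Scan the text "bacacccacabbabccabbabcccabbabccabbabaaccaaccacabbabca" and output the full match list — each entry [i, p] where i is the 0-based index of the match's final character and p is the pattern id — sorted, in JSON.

Build automaton:
Trie (insert patterns):
  n0 'ε': a→7 c→1
  n1 'c': a→2
  n2 'ca': b→3
  n3 'cab': b→4
  n4 'cabb': a→5
  n5 'cabba': b→6
  n6 'cabbab': ·  [P0 ends]
  n7 'a': a→8
  n8 'aa': c→9
  n9 'aac': ·  [P1 ends]

BFS fail/out derivation:
  fail(1) 'c': from fail(0)=0 chase 'c': 0 ⇒ 0;  out=∅∪out(0)=∅
  fail(7) 'a': from fail(0)=0 chase 'a': 0 ⇒ 0;  out=∅∪out(0)=∅
  fail(2) 'ca': from fail(1)=0 chase 'a': 0 ⇒ 7;  out=∅∪out(7)=∅
  fail(8) 'aa': from fail(7)=0 chase 'a': 0 ⇒ 7;  out=∅∪out(7)=∅
  fail(3) 'cab': from fail(2)=7 chase 'b': 7→0 ⇒ 0;  out=∅∪out(0)=∅
  fail(9) 'aac': from fail(8)=7 chase 'c': 7→0 ⇒ 1;  out={1}∪out(1)={1}
  fail(4) 'cabb': from fail(3)=0 chase 'b': 0 ⇒ 0;  out=∅∪out(0)=∅
  fail(5) 'cabba': from fail(4)=0 chase 'a': 0 ⇒ 7;  out=∅∪out(7)=∅
  fail(6) 'cabbab': from fail(5)=7 chase 'b': 7→0 ⇒ 0;  out={0}∪out(0)={0}

Scan:
[0] read 'b'  n0⇒n0
[1] read 'a'  n0⇒n7
[2] read 'c'  n7⇒n1 (via fail)
[3] read 'a'  n1⇒n2
[4] read 'c'  n2⇒n1 (via fail)
[5] read 'c'  n1⇒n1 (via fail)
[6] read 'c'  n1⇒n1 (via fail)
[7] read 'a'  n1⇒n2
[8] read 'c'  n2⇒n1 (via fail)
[9] read 'a'  n1⇒n2
[10] read 'b'  n2⇒n3
[11] read 'b'  n3⇒n4
[12] read 'a'  n4⇒n5
[13] read 'b'  n5⇒n6  emit P0@[8:13]
[14] read 'c'  n6⇒n1 (via fail)
[15] read 'c'  n1⇒n1 (via fail)
[16] read 'a'  n1⇒n2
[17] read 'b'  n2⇒n3
[18] read 'b'  n3⇒n4
[19] read 'a'  n4⇒n5
[20] read 'b'  n5⇒n6  emit P0@[15:20]
[21] read 'c'  n6⇒n1 (via fail)
[22] read 'c'  n1⇒n1 (via fail)
[23] read 'c'  n1⇒n1 (via fail)
[24] read 'a'  n1⇒n2
[25] read 'b'  n2⇒n3
[26] read 'b'  n3⇒n4
[27] read 'a'  n4⇒n5
[28] read 'b'  n5⇒n6  emit P0@[23:28]
[29] read 'c'  n6⇒n1 (via fail)
[30] read 'c'  n1⇒n1 (via fail)
[31] read 'a'  n1⇒n2
[32] read 'b'  n2⇒n3
[33] read 'b'  n3⇒n4
[34] read 'a'  n4⇒n5
[35] read 'b'  n5⇒n6  emit P0@[30:35]
[36] read 'a'  n6⇒n7 (via fail)
[37] read 'a'  n7⇒n8
[38] read 'c'  n8⇒n9  emit P1@[36:38]
[39] read 'c'  n9⇒n1 (via fail)
[40] read 'a'  n1⇒n2
[41] read 'a'  n2⇒n8 (via fail)
[42] read 'c'  n8⇒n9  emit P1@[40:42]
[43] read 'c'  n9⇒n1 (via fail)
[44] read 'a'  n1⇒n2
[45] read 'c'  n2⇒n1 (via fail)
[46] read 'a'  n1⇒n2
[47] read 'b'  n2⇒n3
[48] read 'b'  n3⇒n4
[49] read 'a'  n4⇒n5
[50] read 'b'  n5⇒n6  emit P0@[45:50]
[51] read 'c'  n6⇒n1 (via fail)
[52] read 'a'  n1⇒n2

All matches (sorted): [[13,0],[20,0],[28,0],[35,0],[38,1],[42,1],[50,0]]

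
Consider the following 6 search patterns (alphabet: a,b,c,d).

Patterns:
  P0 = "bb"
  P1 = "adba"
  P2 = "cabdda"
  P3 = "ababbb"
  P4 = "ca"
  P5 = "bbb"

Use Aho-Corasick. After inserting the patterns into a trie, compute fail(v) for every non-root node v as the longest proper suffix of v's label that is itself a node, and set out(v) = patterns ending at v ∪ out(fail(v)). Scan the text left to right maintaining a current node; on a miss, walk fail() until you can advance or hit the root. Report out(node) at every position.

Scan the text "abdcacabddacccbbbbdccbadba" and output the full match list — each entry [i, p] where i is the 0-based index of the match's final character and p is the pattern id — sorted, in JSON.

Construct AC machine:
Trie (insert patterns):
  n0 'ε': a→3 b→1 c→7
  n1 'b': b→2
  n2 'bb': b→18  ←P0
  n3 'a': b→13 d→4
  n4 'ad': b→5
  n5 'adb': a→6
  n6 'adba': ·  ←P1
  n7 'c': a→8
  n8 'ca': b→9  ←P4
  n9 'cab': d→10
  n10 'cabd': d→11
  n11 'cabdd': a→12
  n12 'cabdda': ·  ←P2
  n13 'ab': a→14
  n14 'aba': b→15
  n15 'abab': b→16
  n16 'ababb': b→17
  n17 'ababbb': ·  ←P3
  n18 'bbb': ·  ←P5

BFS fail/out derivation:
  fail(1) 'b': from fail(0)=0 chase 'b': 0 ⇒ 0;  out=∅∪out(0)=∅
  fail(3) 'a': from fail(0)=0 chase 'a': 0 ⇒ 0;  out=∅∪out(0)=∅
  fail(7) 'c': from fail(0)=0 chase 'c': 0 ⇒ 0;  out=∅∪out(0)=∅
  fail(2) 'bb': from fail(1)=0 chase 'b': 0 ⇒ 1;  out={0}∪out(1)={0}
  fail(4) 'ad': from fail(3)=0 chase 'd': 0 ⇒ 0;  out=∅∪out(0)=∅
  fail(8) 'ca': from fail(7)=0 chase 'a': 0 ⇒ 3;  out={4}∪out(3)={4}
  fail(13) 'ab': from fail(3)=0 chase 'b': 0 ⇒ 1;  out=∅∪out(1)=∅
  fail(5) 'adb': from fail(4)=0 chase 'b': 0 ⇒ 1;  out=∅∪out(1)=∅
  fail(9) 'cab': from fail(8)=3 chase 'b': 3 ⇒ 13;  out=∅∪out(13)=∅
  fail(14) 'aba': from fail(13)=1 chase 'a': 1→0 ⇒ 3;  out=∅∪out(3)=∅
  fail(18) 'bbb': from fail(2)=1 chase 'b': 1 ⇒ 2;  out={5}∪out(2)={0,5}
  fail(6) 'adba': from fail(5)=1 chase 'a': 1→0 ⇒ 3;  out={1}∪out(3)={1}
  fail(10) 'cabd': from fail(9)=13 chase 'd': 13→1→0 ⇒ 0;  out=∅∪out(0)=∅
  fail(15) 'abab': from fail(14)=3 chase 'b': 3 ⇒ 13;  out=∅∪out(13)=∅
  fail(11) 'cabdd': from fail(10)=0 chase 'd': 0 ⇒ 0;  out=∅∪out(0)=∅
  fail(16) 'ababb': from fail(15)=13 chase 'b': 13→1 ⇒ 2;  out=∅∪out(2)={0}
  fail(12) 'cabdda': from fail(11)=0 chase 'a': 0 ⇒ 3;  out={2}∪out(3)={2}
  fail(17) 'ababbb': from fail(16)=2 chase 'b': 2 ⇒ 18;  out={3}∪out(18)={0,3,5}

Run:
i=0 'a': node 0→3
i=1 'b': node 3→13
i=2 'd': node 13→0 (fail-walked)
i=3 'c': node 0→7
i=4 'a': node 7→8  emit P4@[3:4]
i=5 'c': node 8→7 (fail-walked)
i=6 'a': node 7→8  emit P4@[5:6]
i=7 'b': node 8→9
i=8 'd': node 9→10
i=9 'd': node 10→11
i=10 'a': node 11→12  emit P2@[5:10]
i=11 'c': node 12→7 (fail-walked)
i=12 'c': node 7→7 (fail-walked)
i=13 'c': node 7→7 (fail-walked)
i=14 'b': node 7→1 (fail-walked)
i=15 'b': node 1→2  emit P0@[14:15]
i=16 'b': node 2→18  emit P0@[15:16],P5@[14:16]
i=17 'b': node 18→18 (fail-walked)  emit P0@[16:17],P5@[15:17]
i=18 'd': node 18→0 (fail-walked)
i=19 'c': node 0→7
i=20 'c': node 7→7 (fail-walked)
i=21 'b': node 7→1 (fail-walked)
i=22 'a': node 1→3 (fail-walked)
i=23 'd': node 3→4
i=24 'b': node 4→5
i=25 'a': node 5→6  emit P1@[22:25]

Matches: [[4,4],[6,4],[10,2],[15,0],[16,0],[16,5],[17,0],[17,5],[25,1]]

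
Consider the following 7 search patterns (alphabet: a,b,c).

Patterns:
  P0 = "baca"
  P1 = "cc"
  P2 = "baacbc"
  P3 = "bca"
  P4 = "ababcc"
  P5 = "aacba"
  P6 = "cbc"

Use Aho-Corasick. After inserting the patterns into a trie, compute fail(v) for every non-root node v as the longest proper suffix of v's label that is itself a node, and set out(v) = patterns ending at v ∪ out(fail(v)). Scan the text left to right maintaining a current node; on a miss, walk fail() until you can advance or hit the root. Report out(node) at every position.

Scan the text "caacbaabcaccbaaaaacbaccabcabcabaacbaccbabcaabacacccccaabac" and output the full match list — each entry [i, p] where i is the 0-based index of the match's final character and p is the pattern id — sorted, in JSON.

Build automaton:
Trie (insert patterns):
  0='ε' goto a→13 b→1 c→5
  1='b' goto a→2 c→11
  2='ba' goto a→7 c→3
  3='bac' goto a→4
  4='baca' goto ·  [P0 ends]
  5='c' goto b→23 c→6
  6='cc' goto ·  [P1 ends]
  7='baa' goto c→8
  8='baac' goto b→9
  9='baacb' goto c→10
  10='baacbc' goto ·  [P2 ends]
  11='bc' goto a→12
  12='bca' goto ·  [P3 ends]
  13='a' goto a→19 b→14
  14='ab' goto a→15
  15='aba' goto b→16
  16='abab' goto c→17
  17='ababc' goto c→18
  18='ababcc' goto ·  [P4 ends]
  19='aa' goto c→20
  20='aac' goto b→21
  21='aacb' goto a→22
  22='aacba' goto ·  [P5 ends]
  23='cb' goto c→24
  24='cbc' goto ·  [P6 ends]

BFS fail/out derivation:
  n1('b'): parent n0 fail=0; on 'b' 0 → fail=0;  out ∅∪∅=∅
  n5('c'): parent n0 fail=0; on 'c' 0 → fail=0;  out ∅∪∅=∅
  n13('a'): parent n0 fail=0; on 'a' 0 → fail=0;  out ∅∪∅=∅
  n2('ba'): parent n1 fail=0; on 'a' 0 → fail=13;  out ∅∪∅=∅
  n6('cc'): parent n5 fail=0; on 'c' 0 → fail=5;  out {1}∪∅={1}
  n11('bc'): parent n1 fail=0; on 'c' 0 → fail=5;  out ∅∪∅=∅
  n14('ab'): parent n13 fail=0; on 'b' 0 → fail=1;  out ∅∪∅=∅
  n19('aa'): parent n13 fail=0; on 'a' 0 → fail=13;  out ∅∪∅=∅
  n23('cb'): parent n5 fail=0; on 'b' 0 → fail=1;  out ∅∪∅=∅
  n3('bac'): parent n2 fail=13; on 'c' 13→0 → fail=5;  out ∅∪∅=∅
  n7('baa'): parent n2 fail=13; on 'a' 13 → fail=19;  out ∅∪∅=∅
  n12('bca'): parent n11 fail=5; on 'a' 5→0 → fail=13;  out {3}∪∅={3}
  n15('aba'): parent n14 fail=1; on 'a' 1 → fail=2;  out ∅∪∅=∅
  n20('aac'): parent n19 fail=13; on 'c' 13→0 → fail=5;  out ∅∪∅=∅
  n24('cbc'): parent n23 fail=1; on 'c' 1 → fail=11;  out {6}∪∅={6}
  n4('baca'): parent n3 fail=5; on 'a' 5→0 → fail=13;  out {0}∪∅={0}
  n8('baac'): parent n7 fail=19; on 'c' 19 → fail=20;  out ∅∪∅=∅
  n16('abab'): parent n15 fail=2; on 'b' 2→13 → fail=14;  out ∅∪∅=∅
  n21('aacb'): parent n20 fail=5; on 'b' 5 → fail=23;  out ∅∪∅=∅
  n9('baacb'): parent n8 fail=20; on 'b' 20 → fail=21;  out ∅∪∅=∅
  n17('ababc'): parent n16 fail=14; on 'c' 14→1 → fail=11;  out ∅∪∅=∅
  n22('aacba'): parent n21 fail=23; on 'a' 23→1 → fail=2;  out {5}∪∅={5}
  n10('baacbc'): parent n9 fail=21; on 'c' 21→23 → fail=24;  out {2}∪{6}={2,6}
  n18('ababcc'): parent n17 fail=11; on 'c' 11→5 → fail=6;  out {4}∪{1}={1,4}

Text stream:
pos 0 'c': at 5
pos 1 'a': at 13 ·f
pos 2 'a': at 19
pos 3 'c': at 20
pos 4 'b': at 21
pos 5 'a': at 22  emit P5@[1:5]
pos 6 'a': at 7 ·f
pos 7 'b': at 14 ·f
pos 8 'c': at 11 ·f
pos 9 'a': at 12  emit P3@[7:9]
pos 10 'c': at 5 ·f
pos 11 'c': at 6  emit P1@[10:11]
pos 12 'b': at 23 ·f
pos 13 'a': at 2 ·f
pos 14 'a': at 7
pos 15 'a': at 19 ·f
pos 16 'a': at 19 ·f
pos 17 'a': at 19 ·f
pos 18 'c': at 20
pos 19 'b': at 21
pos 20 'a': at 22  emit P5@[16:20]
pos 21 'c': at 3 ·f
pos 22 'c': at 6 ·f  emit P1@[21:22]
pos 23 'a': at 13 ·f
pos 24 'b': at 14
pos 25 'c': at 11 ·f
pos 26 'a': at 12  emit P3@[24:26]
pos 27 'b': at 14 ·f
pos 28 'c': at 11 ·f
pos 29 'a': at 12  emit P3@[27:29]
pos 30 'b': at 14 ·f
pos 31 'a': at 15
pos 32 'a': at 7 ·f
pos 33 'c': at 8
pos 34 'b': at 9
pos 35 'a': at 22 ·f  emit P5@[31:35]
pos 36 'c': at 3 ·f
pos 37 'c': at 6 ·f  emit P1@[36:37]
pos 38 'b': at 23 ·f
pos 39 'a': at 2 ·f
pos 40 'b': at 14 ·f
pos 41 'c': at 11 ·f
pos 42 'a': at 12  emit P3@[40:42]
pos 43 'a': at 19 ·f
pos 44 'b': at 14 ·f
pos 45 'a': at 15
pos 46 'c': at 3 ·f
pos 47 'a': at 4  emit P0@[44:47]
pos 48 'c': at 5 ·f
pos 49 'c': at 6  emit P1@[48:49]
pos 50 'c': at 6 ·f  emit P1@[49:50]
pos 51 'c': at 6 ·f  emit P1@[50:51]
pos 52 'c': at 6 ·f  emit P1@[51:52]
pos 53 'a': at 13 ·f
pos 54 'a': at 19
pos 55 'b': at 14 ·f
pos 56 'a': at 15
pos 57 'c': at 3 ·f

All matches (sorted): [[5,5],[9,3],[11,1],[20,5],[22,1],[26,3],[29,3],[35,5],[37,1],[42,3],[47,0],[49,1],[50,1],[51,1],[52,1]]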